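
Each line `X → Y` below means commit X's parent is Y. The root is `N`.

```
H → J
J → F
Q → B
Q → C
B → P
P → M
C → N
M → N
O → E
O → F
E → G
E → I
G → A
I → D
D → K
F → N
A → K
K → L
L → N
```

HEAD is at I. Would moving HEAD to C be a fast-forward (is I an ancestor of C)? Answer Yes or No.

No

A fast-forward from I to C is possible iff I is an ancestor of C.
Ancestors of C: {C, N}.
I is not among them, so fast-forward is not possible.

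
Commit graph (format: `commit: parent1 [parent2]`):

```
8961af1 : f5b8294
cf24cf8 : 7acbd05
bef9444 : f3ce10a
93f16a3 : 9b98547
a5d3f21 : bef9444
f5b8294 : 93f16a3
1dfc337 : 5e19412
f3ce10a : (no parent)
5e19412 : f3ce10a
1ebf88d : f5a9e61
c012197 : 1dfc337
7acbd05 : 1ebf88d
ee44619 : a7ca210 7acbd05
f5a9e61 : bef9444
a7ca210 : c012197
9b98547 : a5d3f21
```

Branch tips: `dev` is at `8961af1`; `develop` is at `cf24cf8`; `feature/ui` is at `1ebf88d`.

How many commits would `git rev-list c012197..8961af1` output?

Reachable from 8961af1: {8961af1, 93f16a3, 9b98547, a5d3f21, bef9444, f3ce10a, f5b8294}.
Reachable from c012197: {1dfc337, 5e19412, c012197, f3ce10a}.
In 8961af1's history but not c012197's: {8961af1, 93f16a3, 9b98547, a5d3f21, bef9444, f5b8294} — 6 commits.

6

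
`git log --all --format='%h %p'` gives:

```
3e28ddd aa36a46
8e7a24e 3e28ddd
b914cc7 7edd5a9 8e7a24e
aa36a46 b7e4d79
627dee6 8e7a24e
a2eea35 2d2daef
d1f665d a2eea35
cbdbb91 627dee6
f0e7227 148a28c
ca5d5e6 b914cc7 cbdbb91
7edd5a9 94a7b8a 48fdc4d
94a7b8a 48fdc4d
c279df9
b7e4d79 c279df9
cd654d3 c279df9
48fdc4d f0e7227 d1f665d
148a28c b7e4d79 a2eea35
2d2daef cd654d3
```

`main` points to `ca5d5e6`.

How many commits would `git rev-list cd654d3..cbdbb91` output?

Reachable from cbdbb91: {3e28ddd, 627dee6, 8e7a24e, aa36a46, b7e4d79, c279df9, cbdbb91}.
Reachable from cd654d3: {c279df9, cd654d3}.
In cbdbb91's history but not cd654d3's: {3e28ddd, 627dee6, 8e7a24e, aa36a46, b7e4d79, cbdbb91} — 6 commits.

6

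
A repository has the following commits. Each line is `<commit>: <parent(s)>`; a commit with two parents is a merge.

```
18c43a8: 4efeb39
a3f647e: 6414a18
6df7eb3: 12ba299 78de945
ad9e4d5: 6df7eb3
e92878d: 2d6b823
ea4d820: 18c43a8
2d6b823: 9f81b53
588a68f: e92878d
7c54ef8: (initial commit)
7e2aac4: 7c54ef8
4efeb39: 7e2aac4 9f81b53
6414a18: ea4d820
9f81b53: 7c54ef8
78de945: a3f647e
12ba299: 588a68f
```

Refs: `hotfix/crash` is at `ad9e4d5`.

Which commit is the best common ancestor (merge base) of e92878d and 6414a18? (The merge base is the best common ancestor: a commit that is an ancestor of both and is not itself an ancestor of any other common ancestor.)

Ancestors of e92878d: {2d6b823, 7c54ef8, 9f81b53, e92878d}.
Ancestors of 6414a18: {18c43a8, 4efeb39, 6414a18, 7c54ef8, 7e2aac4, 9f81b53, ea4d820}.
Common ancestors: {7c54ef8, 9f81b53}.
Among these, 9f81b53 is not an ancestor of any other common ancestor — it is the merge base.

9f81b53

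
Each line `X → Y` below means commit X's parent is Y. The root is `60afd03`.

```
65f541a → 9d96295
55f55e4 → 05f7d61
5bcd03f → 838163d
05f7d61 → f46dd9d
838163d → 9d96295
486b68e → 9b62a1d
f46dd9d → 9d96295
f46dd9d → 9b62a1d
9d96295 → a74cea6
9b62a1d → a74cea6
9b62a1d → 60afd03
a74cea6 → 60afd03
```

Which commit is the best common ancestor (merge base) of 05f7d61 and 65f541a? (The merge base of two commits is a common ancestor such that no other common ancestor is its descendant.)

Ancestors of 05f7d61: {05f7d61, 60afd03, 9b62a1d, 9d96295, a74cea6, f46dd9d}.
Ancestors of 65f541a: {60afd03, 65f541a, 9d96295, a74cea6}.
Common ancestors: {60afd03, 9d96295, a74cea6}.
Among these, 9d96295 is not an ancestor of any other common ancestor — it is the merge base.

9d96295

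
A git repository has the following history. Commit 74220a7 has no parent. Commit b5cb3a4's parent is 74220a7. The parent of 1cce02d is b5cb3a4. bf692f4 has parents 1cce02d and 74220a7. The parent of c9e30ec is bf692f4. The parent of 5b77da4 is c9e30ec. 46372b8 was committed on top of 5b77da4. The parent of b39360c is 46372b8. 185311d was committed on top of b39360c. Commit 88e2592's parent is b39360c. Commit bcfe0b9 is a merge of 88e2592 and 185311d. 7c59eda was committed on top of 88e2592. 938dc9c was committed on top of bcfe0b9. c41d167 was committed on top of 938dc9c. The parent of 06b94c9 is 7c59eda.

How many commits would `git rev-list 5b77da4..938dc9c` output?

Reachable from 938dc9c: {185311d, 1cce02d, 46372b8, 5b77da4, 74220a7, 88e2592, 938dc9c, b39360c, b5cb3a4, bcfe0b9, bf692f4, c9e30ec}.
Reachable from 5b77da4: {1cce02d, 5b77da4, 74220a7, b5cb3a4, bf692f4, c9e30ec}.
In 938dc9c's history but not 5b77da4's: {185311d, 46372b8, 88e2592, 938dc9c, b39360c, bcfe0b9} — 6 commits.

6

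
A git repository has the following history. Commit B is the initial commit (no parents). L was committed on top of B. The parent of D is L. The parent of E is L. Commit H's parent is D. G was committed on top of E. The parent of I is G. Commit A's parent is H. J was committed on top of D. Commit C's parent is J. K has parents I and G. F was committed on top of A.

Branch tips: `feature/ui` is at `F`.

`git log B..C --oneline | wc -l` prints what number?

4

Reachable from C: {B, C, D, J, L}.
Reachable from B: {B}.
In C's history but not B's: {C, D, J, L} — 4 commits.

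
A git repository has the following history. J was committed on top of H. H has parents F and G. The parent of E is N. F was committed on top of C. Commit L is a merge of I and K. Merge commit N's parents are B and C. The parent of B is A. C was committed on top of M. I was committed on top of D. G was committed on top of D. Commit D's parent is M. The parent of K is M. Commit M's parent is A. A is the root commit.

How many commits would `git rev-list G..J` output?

Reachable from J: {A, C, D, F, G, H, J, M}.
Reachable from G: {A, D, G, M}.
In J's history but not G's: {C, F, H, J} — 4 commits.

4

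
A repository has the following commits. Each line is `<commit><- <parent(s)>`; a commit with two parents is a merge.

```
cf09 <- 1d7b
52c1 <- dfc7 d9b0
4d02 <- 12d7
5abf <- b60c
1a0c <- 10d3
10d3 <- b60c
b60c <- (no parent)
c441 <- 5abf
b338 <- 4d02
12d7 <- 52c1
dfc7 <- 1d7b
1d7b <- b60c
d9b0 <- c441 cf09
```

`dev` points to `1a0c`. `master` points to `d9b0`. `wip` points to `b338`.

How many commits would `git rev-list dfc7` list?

Walking parent pointers from dfc7: reachable set = {1d7b, b60c, dfc7}.
That is 3 commits.

3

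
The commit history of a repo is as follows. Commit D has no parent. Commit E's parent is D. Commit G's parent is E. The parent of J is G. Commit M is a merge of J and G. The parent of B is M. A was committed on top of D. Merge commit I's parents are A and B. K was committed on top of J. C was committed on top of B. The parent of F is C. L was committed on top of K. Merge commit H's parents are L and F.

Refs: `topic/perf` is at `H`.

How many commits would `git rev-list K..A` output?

1

Reachable from A: {A, D}.
Reachable from K: {D, E, G, J, K}.
In A's history but not K's: {A} — 1 commit.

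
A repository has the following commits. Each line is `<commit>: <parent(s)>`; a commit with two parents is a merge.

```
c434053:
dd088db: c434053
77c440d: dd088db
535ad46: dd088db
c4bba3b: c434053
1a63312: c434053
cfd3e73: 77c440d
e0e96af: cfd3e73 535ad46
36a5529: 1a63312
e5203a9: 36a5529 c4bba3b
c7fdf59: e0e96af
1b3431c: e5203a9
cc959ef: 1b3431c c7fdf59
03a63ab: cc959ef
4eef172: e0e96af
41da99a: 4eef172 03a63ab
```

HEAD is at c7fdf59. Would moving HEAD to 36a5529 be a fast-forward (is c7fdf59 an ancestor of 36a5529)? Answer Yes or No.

A fast-forward from c7fdf59 to 36a5529 is possible iff c7fdf59 is an ancestor of 36a5529.
Ancestors of 36a5529: {1a63312, 36a5529, c434053}.
c7fdf59 is not among them, so fast-forward is not possible.

No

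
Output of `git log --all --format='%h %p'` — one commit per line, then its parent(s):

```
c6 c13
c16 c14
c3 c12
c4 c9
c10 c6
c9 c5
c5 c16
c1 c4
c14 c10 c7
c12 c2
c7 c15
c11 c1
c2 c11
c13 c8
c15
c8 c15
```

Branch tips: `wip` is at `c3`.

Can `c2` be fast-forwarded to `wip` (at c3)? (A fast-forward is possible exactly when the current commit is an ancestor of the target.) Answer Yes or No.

A fast-forward from c2 to c3 is possible iff c2 is an ancestor of c3.
Ancestors of c3: {c1, c10, c11, c12, c13, c14, c15, c16, c2, c3, c4, c5, c6, c7, c8, c9}.
c2 is among them, so fast-forward is possible.

Yes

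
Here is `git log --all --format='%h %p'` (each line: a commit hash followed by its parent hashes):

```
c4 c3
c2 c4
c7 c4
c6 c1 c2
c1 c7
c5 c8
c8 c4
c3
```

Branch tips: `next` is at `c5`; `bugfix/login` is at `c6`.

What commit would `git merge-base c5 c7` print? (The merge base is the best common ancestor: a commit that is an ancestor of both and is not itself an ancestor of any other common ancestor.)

Ancestors of c5: {c3, c4, c5, c8}.
Ancestors of c7: {c3, c4, c7}.
Common ancestors: {c3, c4}.
Among these, c4 is not an ancestor of any other common ancestor — it is the merge base.

c4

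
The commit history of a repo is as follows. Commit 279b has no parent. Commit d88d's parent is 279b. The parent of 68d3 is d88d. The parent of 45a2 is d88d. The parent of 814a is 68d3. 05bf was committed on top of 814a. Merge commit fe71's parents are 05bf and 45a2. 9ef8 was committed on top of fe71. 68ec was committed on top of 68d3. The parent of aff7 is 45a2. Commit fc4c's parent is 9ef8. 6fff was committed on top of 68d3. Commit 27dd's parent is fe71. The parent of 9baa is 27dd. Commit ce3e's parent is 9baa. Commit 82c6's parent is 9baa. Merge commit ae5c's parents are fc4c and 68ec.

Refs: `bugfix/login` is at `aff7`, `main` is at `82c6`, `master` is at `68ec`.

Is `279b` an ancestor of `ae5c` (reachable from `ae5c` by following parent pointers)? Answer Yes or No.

Yes

Ancestors of ae5c (commits reachable by following parents): {05bf, 279b, 45a2, 68d3, 68ec, 814a, 9ef8, ae5c, d88d, fc4c, fe71}.
279b is in that set, so it is an ancestor of ae5c.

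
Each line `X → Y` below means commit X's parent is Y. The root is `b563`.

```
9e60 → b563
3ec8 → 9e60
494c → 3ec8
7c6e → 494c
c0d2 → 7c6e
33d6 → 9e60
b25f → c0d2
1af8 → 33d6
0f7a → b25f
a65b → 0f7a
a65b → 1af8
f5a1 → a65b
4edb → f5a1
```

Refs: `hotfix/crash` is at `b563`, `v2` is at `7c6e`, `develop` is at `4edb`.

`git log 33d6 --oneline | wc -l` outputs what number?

3

Walking parent pointers from 33d6: reachable set = {33d6, 9e60, b563}.
That is 3 commits.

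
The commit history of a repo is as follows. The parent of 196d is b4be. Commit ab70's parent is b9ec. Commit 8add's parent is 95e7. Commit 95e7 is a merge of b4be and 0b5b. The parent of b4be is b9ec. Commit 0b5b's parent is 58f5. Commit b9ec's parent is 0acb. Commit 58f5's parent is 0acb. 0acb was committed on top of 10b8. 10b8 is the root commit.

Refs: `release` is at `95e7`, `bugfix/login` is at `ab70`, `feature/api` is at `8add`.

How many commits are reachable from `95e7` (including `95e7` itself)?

7

Walking parent pointers from 95e7: reachable set = {0acb, 0b5b, 10b8, 58f5, 95e7, b4be, b9ec}.
That is 7 commits.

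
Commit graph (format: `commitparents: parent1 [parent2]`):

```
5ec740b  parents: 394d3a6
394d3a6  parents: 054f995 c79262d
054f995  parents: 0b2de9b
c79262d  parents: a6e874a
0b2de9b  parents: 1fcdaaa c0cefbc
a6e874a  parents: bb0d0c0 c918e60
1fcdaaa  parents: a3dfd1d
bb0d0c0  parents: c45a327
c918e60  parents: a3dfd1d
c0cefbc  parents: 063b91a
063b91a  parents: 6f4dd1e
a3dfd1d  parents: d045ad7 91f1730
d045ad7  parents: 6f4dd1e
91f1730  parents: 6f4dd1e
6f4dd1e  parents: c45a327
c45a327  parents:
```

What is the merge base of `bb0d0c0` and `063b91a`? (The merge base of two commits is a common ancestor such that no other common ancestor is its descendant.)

Ancestors of bb0d0c0: {bb0d0c0, c45a327}.
Ancestors of 063b91a: {063b91a, 6f4dd1e, c45a327}.
Common ancestors: {c45a327}.
The only common ancestor is c45a327, so it is the merge base.

c45a327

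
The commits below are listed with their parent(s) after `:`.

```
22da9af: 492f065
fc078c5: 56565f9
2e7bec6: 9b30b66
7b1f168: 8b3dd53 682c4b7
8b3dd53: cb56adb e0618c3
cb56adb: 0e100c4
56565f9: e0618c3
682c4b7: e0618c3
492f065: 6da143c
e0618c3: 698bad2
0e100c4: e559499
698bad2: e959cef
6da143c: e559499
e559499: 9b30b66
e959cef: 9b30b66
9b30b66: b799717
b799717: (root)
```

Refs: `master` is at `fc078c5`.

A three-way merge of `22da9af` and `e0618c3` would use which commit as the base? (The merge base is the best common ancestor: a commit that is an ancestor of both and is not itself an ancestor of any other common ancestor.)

9b30b66

Ancestors of 22da9af: {22da9af, 492f065, 6da143c, 9b30b66, b799717, e559499}.
Ancestors of e0618c3: {698bad2, 9b30b66, b799717, e0618c3, e959cef}.
Common ancestors: {9b30b66, b799717}.
Among these, 9b30b66 is not an ancestor of any other common ancestor — it is the merge base.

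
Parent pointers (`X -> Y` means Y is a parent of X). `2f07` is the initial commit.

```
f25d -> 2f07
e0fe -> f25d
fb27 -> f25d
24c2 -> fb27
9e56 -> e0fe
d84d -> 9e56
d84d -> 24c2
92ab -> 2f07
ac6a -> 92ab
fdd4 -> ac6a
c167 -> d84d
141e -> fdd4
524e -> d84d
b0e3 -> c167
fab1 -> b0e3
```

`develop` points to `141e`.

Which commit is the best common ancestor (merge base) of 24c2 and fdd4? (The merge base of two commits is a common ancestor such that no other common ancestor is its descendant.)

Ancestors of 24c2: {24c2, 2f07, f25d, fb27}.
Ancestors of fdd4: {2f07, 92ab, ac6a, fdd4}.
Common ancestors: {2f07}.
The only common ancestor is 2f07, so it is the merge base.

2f07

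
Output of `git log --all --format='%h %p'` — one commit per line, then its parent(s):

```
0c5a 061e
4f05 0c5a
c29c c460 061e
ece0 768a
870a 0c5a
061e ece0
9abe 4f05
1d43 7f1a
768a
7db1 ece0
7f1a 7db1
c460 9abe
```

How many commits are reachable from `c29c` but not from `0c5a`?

4

Reachable from c29c: {061e, 0c5a, 4f05, 768a, 9abe, c29c, c460, ece0}.
Reachable from 0c5a: {061e, 0c5a, 768a, ece0}.
In c29c's history but not 0c5a's: {4f05, 9abe, c29c, c460} — 4 commits.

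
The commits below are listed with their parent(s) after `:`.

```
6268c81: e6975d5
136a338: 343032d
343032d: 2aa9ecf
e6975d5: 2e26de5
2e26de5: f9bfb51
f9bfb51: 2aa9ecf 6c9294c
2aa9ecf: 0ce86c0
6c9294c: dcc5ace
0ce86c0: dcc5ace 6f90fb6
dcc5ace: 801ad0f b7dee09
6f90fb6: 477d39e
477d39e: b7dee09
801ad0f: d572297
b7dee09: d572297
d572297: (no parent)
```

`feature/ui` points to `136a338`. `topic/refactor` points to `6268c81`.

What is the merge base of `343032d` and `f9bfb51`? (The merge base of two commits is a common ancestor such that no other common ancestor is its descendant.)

2aa9ecf

Ancestors of 343032d: {0ce86c0, 2aa9ecf, 343032d, 477d39e, 6f90fb6, 801ad0f, b7dee09, d572297, dcc5ace}.
Ancestors of f9bfb51: {0ce86c0, 2aa9ecf, 477d39e, 6c9294c, 6f90fb6, 801ad0f, b7dee09, d572297, dcc5ace, f9bfb51}.
Common ancestors: {0ce86c0, 2aa9ecf, 477d39e, 6f90fb6, 801ad0f, b7dee09, d572297, dcc5ace}.
Among these, 2aa9ecf is not an ancestor of any other common ancestor — it is the merge base.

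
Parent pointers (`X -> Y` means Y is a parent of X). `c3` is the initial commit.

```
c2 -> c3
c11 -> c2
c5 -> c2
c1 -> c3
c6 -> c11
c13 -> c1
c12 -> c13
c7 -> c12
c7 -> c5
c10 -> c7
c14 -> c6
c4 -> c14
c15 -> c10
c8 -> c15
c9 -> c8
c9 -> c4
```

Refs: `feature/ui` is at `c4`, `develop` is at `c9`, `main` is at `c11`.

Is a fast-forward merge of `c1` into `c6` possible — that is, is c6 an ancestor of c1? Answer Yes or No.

A fast-forward from c6 to c1 is possible iff c6 is an ancestor of c1.
Ancestors of c1: {c1, c3}.
c6 is not among them, so fast-forward is not possible.

No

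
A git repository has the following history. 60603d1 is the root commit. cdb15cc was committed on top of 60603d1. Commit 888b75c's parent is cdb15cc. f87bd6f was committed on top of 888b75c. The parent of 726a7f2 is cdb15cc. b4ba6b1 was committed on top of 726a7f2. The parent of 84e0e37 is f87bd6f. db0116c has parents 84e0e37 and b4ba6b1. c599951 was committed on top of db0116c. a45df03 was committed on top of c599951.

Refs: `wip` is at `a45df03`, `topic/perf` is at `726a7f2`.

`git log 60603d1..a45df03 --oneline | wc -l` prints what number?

9

Reachable from a45df03: {60603d1, 726a7f2, 84e0e37, 888b75c, a45df03, b4ba6b1, c599951, cdb15cc, db0116c, f87bd6f}.
Reachable from 60603d1: {60603d1}.
In a45df03's history but not 60603d1's: {726a7f2, 84e0e37, 888b75c, a45df03, b4ba6b1, c599951, cdb15cc, db0116c, f87bd6f} — 9 commits.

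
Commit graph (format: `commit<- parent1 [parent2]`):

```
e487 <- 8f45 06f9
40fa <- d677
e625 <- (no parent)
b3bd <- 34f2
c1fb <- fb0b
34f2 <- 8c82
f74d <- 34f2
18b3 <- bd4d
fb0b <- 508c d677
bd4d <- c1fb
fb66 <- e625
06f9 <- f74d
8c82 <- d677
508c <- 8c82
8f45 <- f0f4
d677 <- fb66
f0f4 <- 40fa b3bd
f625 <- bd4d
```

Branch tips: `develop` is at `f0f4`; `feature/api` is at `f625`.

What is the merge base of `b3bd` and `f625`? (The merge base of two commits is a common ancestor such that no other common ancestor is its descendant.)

8c82

Ancestors of b3bd: {34f2, 8c82, b3bd, d677, e625, fb66}.
Ancestors of f625: {508c, 8c82, bd4d, c1fb, d677, e625, f625, fb0b, fb66}.
Common ancestors: {8c82, d677, e625, fb66}.
Among these, 8c82 is not an ancestor of any other common ancestor — it is the merge base.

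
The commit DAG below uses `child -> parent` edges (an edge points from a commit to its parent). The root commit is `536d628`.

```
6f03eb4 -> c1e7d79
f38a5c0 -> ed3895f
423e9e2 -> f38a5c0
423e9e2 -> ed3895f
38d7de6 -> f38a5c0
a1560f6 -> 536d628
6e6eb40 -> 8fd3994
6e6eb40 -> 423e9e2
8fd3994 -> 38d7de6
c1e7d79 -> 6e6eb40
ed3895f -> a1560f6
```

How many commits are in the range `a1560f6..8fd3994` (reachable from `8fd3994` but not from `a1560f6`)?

4

Reachable from 8fd3994: {38d7de6, 536d628, 8fd3994, a1560f6, ed3895f, f38a5c0}.
Reachable from a1560f6: {536d628, a1560f6}.
In 8fd3994's history but not a1560f6's: {38d7de6, 8fd3994, ed3895f, f38a5c0} — 4 commits.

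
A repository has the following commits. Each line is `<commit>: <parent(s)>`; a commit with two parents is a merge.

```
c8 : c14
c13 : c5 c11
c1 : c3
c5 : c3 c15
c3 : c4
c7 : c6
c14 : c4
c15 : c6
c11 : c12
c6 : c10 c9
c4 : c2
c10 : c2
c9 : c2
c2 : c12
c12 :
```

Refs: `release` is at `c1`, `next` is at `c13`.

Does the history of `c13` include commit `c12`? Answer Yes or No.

Yes

Ancestors of c13 (commits reachable by following parents): {c10, c11, c12, c13, c15, c2, c3, c4, c5, c6, c9}.
c12 is in that set, so it is an ancestor of c13.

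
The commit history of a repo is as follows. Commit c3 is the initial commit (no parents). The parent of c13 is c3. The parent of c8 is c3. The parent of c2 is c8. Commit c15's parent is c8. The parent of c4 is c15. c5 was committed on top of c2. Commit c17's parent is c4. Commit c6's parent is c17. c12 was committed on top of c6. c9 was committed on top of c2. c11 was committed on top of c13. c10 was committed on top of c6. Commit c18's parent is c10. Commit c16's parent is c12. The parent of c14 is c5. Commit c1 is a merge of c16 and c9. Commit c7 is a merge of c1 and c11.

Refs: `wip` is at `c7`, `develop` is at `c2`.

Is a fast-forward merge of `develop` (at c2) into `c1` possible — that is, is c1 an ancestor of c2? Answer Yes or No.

A fast-forward from c1 to c2 is possible iff c1 is an ancestor of c2.
Ancestors of c2: {c2, c3, c8}.
c1 is not among them, so fast-forward is not possible.

No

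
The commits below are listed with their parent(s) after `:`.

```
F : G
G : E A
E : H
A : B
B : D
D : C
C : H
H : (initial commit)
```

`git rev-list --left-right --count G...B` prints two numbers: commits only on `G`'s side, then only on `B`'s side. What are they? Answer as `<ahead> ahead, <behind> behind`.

Reachable from G: {A, B, C, D, E, G, H}.
Reachable from B: {B, C, D, H}.
Only in G's history (ahead): {A, E, G} — 3.
Only in B's history (behind): {} — 0.

3 ahead, 0 behind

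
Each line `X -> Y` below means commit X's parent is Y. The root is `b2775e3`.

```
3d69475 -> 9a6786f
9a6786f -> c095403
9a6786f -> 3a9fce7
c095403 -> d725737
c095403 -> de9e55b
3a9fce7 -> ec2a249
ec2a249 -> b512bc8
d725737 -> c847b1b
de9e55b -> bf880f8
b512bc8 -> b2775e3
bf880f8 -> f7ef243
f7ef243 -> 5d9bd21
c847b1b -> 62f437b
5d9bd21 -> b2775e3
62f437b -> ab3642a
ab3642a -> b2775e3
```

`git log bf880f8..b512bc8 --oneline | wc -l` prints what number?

Reachable from b512bc8: {b2775e3, b512bc8}.
Reachable from bf880f8: {5d9bd21, b2775e3, bf880f8, f7ef243}.
In b512bc8's history but not bf880f8's: {b512bc8} — 1 commit.

1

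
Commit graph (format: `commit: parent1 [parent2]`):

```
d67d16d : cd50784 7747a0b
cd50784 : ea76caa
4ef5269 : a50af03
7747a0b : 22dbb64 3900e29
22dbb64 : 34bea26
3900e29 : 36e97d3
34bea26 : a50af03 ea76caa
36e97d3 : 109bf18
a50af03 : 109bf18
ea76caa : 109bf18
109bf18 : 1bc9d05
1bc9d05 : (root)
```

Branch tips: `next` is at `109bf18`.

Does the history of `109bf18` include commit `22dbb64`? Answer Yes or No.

Ancestors of 109bf18: {109bf18, 1bc9d05}.
22dbb64 is not in that set, so it is not an ancestor of 109bf18.

No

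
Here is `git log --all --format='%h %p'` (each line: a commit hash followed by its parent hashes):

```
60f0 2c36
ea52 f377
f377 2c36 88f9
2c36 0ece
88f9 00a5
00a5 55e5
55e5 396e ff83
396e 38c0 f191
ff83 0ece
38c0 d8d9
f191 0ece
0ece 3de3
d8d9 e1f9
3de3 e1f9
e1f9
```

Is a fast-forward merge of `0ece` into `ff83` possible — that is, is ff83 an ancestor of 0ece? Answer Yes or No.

A fast-forward from ff83 to 0ece is possible iff ff83 is an ancestor of 0ece.
Ancestors of 0ece: {0ece, 3de3, e1f9}.
ff83 is not among them, so fast-forward is not possible.

No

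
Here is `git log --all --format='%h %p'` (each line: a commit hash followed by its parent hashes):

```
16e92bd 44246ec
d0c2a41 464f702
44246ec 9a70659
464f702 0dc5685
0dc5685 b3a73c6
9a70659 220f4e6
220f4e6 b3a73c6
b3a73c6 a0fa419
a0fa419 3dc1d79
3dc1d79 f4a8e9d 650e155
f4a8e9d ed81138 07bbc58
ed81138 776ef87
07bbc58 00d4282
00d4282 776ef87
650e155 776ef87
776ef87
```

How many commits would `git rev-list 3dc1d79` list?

Walking parent pointers from 3dc1d79: reachable set = {00d4282, 07bbc58, 3dc1d79, 650e155, 776ef87, ed81138, f4a8e9d}.
That is 7 commits.

7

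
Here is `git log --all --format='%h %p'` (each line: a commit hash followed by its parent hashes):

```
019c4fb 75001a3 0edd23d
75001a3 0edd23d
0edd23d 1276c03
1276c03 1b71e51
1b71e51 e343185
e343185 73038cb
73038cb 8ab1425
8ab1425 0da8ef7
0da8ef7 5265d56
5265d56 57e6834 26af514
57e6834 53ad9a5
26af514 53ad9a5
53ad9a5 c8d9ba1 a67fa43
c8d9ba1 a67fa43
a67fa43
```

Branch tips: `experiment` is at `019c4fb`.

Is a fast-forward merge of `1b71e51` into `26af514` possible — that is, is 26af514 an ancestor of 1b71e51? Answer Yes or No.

Yes

A fast-forward from 26af514 to 1b71e51 is possible iff 26af514 is an ancestor of 1b71e51.
Ancestors of 1b71e51: {0da8ef7, 1b71e51, 26af514, 5265d56, 53ad9a5, 57e6834, 73038cb, 8ab1425, a67fa43, c8d9ba1, e343185}.
26af514 is among them, so fast-forward is possible.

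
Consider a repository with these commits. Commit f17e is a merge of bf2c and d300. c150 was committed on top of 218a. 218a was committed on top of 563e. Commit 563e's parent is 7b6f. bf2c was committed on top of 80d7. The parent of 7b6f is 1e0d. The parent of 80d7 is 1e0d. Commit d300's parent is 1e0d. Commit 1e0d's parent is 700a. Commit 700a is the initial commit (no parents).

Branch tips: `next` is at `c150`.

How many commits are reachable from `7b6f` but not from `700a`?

Reachable from 7b6f: {1e0d, 700a, 7b6f}.
Reachable from 700a: {700a}.
In 7b6f's history but not 700a's: {1e0d, 7b6f} — 2 commits.

2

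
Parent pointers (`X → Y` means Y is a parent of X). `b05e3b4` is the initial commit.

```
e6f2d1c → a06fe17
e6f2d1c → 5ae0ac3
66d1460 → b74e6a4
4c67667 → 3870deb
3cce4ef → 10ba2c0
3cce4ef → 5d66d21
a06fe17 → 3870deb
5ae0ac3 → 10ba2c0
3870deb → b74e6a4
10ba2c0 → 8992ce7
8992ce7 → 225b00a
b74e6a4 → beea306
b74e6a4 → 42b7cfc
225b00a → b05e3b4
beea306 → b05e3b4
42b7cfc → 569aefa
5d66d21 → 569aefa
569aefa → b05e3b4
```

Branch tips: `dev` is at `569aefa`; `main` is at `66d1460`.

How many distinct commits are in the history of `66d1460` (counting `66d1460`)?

Walking parent pointers from 66d1460: reachable set = {42b7cfc, 569aefa, 66d1460, b05e3b4, b74e6a4, beea306}.
That is 6 commits.

6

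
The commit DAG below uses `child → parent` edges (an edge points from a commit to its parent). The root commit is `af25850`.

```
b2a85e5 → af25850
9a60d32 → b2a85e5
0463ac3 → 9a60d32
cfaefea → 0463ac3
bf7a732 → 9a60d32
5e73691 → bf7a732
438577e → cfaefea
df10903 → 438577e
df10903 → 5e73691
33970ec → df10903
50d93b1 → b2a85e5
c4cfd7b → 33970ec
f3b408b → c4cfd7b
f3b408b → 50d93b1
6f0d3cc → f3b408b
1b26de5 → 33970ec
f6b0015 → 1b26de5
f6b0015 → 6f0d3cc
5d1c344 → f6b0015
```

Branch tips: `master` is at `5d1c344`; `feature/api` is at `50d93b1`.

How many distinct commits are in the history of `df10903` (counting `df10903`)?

9

Walking parent pointers from df10903: reachable set = {0463ac3, 438577e, 5e73691, 9a60d32, af25850, b2a85e5, bf7a732, cfaefea, df10903}.
That is 9 commits.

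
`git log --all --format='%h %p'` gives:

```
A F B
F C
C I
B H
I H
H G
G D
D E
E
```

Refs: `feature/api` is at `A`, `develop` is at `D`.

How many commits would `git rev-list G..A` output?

6

Reachable from A: {A, B, C, D, E, F, G, H, I}.
Reachable from G: {D, E, G}.
In A's history but not G's: {A, B, C, F, H, I} — 6 commits.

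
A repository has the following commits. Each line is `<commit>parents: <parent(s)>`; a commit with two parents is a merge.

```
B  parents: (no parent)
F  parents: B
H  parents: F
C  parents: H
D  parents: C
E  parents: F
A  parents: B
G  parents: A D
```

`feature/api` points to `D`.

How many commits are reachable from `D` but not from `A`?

4

Reachable from D: {B, C, D, F, H}.
Reachable from A: {A, B}.
In D's history but not A's: {C, D, F, H} — 4 commits.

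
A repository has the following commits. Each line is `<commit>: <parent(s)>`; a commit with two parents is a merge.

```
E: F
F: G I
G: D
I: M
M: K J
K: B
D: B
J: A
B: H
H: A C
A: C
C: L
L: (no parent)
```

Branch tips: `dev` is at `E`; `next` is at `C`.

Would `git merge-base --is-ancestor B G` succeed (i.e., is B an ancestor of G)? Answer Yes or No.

Yes

Ancestors of G (commits reachable by following parents): {A, B, C, D, G, H, L}.
B is in that set, so it is an ancestor of G.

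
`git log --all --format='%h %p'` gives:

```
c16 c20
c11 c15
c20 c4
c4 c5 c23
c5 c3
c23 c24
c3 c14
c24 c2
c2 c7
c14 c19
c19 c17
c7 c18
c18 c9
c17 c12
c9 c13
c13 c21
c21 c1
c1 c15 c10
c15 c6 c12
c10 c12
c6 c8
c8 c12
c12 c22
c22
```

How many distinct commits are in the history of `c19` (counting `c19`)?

Walking parent pointers from c19: reachable set = {c12, c17, c19, c22}.
That is 4 commits.

4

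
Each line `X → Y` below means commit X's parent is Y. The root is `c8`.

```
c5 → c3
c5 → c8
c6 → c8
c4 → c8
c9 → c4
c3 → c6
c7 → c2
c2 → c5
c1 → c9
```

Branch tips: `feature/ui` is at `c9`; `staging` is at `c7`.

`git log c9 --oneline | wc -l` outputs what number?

Walking parent pointers from c9: reachable set = {c4, c8, c9}.
That is 3 commits.

3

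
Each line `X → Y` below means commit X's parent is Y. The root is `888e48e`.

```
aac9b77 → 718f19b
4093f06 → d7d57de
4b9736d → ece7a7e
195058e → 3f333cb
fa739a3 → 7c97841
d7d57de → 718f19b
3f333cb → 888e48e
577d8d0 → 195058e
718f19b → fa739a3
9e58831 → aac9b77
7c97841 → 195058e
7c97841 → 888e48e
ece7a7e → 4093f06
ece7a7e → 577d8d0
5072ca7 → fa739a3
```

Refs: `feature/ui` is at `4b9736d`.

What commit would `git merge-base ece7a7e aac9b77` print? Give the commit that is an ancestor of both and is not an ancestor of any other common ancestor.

Ancestors of ece7a7e: {195058e, 3f333cb, 4093f06, 577d8d0, 718f19b, 7c97841, 888e48e, d7d57de, ece7a7e, fa739a3}.
Ancestors of aac9b77: {195058e, 3f333cb, 718f19b, 7c97841, 888e48e, aac9b77, fa739a3}.
Common ancestors: {195058e, 3f333cb, 718f19b, 7c97841, 888e48e, fa739a3}.
Among these, 718f19b is not an ancestor of any other common ancestor — it is the merge base.

718f19b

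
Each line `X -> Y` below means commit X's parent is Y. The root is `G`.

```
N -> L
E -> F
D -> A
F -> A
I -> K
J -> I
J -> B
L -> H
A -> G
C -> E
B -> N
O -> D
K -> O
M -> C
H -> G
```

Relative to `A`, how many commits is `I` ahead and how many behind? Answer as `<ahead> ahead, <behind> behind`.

Reachable from I: {A, D, G, I, K, O}.
Reachable from A: {A, G}.
Only in I's history (ahead): {D, I, K, O} — 4.
Only in A's history (behind): {} — 0.

4 ahead, 0 behind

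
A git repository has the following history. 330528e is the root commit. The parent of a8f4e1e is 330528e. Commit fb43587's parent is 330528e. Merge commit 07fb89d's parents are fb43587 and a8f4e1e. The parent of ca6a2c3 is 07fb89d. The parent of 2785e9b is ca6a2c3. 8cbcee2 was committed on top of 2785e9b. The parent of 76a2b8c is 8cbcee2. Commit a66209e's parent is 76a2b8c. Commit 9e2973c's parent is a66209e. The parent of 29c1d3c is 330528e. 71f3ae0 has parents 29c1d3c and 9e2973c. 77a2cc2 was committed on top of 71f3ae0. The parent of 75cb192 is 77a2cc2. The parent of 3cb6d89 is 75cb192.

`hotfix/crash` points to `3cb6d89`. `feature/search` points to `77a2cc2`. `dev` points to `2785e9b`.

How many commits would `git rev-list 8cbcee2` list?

Walking parent pointers from 8cbcee2: reachable set = {07fb89d, 2785e9b, 330528e, 8cbcee2, a8f4e1e, ca6a2c3, fb43587}.
That is 7 commits.

7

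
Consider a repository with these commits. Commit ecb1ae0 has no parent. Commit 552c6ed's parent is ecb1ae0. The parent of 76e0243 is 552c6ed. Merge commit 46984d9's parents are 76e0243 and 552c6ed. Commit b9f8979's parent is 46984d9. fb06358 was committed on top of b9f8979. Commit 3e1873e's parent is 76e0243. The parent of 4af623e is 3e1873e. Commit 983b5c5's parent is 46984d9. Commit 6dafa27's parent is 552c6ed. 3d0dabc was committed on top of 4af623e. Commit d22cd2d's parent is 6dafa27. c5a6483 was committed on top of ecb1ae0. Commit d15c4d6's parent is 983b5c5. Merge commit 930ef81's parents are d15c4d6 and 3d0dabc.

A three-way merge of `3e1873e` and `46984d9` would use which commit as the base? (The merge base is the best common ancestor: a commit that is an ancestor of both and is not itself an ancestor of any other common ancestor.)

76e0243

Ancestors of 3e1873e: {3e1873e, 552c6ed, 76e0243, ecb1ae0}.
Ancestors of 46984d9: {46984d9, 552c6ed, 76e0243, ecb1ae0}.
Common ancestors: {552c6ed, 76e0243, ecb1ae0}.
Among these, 76e0243 is not an ancestor of any other common ancestor — it is the merge base.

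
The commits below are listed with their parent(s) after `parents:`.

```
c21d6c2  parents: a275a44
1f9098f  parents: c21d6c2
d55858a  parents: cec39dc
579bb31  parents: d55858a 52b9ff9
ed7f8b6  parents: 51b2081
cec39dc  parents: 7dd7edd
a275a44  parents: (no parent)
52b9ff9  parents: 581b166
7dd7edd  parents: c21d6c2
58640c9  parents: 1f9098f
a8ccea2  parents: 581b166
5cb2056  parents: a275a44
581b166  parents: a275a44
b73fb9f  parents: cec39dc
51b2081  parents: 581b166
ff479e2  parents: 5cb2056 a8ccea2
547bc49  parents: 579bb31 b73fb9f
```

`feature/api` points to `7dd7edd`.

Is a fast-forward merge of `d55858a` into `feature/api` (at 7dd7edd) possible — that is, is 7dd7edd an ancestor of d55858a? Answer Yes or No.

A fast-forward from 7dd7edd to d55858a is possible iff 7dd7edd is an ancestor of d55858a.
Ancestors of d55858a: {7dd7edd, a275a44, c21d6c2, cec39dc, d55858a}.
7dd7edd is among them, so fast-forward is possible.

Yes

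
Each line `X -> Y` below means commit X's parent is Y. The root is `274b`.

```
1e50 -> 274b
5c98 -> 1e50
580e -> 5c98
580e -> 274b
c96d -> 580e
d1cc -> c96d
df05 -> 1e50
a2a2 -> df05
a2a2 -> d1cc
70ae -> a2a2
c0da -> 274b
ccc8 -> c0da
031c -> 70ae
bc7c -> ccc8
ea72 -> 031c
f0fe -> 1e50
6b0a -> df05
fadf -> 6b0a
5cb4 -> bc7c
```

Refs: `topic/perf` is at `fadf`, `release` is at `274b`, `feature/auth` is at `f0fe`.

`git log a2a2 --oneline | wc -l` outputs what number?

Walking parent pointers from a2a2: reachable set = {1e50, 274b, 580e, 5c98, a2a2, c96d, d1cc, df05}.
That is 8 commits.

8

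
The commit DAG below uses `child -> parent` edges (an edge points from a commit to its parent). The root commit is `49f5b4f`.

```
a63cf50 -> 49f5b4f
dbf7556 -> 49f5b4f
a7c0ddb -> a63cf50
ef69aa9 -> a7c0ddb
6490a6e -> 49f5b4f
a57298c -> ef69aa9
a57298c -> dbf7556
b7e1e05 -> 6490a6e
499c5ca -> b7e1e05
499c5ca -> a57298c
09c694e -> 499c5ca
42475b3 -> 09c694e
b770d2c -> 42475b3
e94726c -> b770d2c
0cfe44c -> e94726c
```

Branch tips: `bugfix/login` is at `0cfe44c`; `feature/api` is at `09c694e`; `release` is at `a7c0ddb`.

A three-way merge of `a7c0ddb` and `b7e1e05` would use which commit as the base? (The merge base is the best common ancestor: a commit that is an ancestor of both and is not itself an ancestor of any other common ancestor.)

49f5b4f

Ancestors of a7c0ddb: {49f5b4f, a63cf50, a7c0ddb}.
Ancestors of b7e1e05: {49f5b4f, 6490a6e, b7e1e05}.
Common ancestors: {49f5b4f}.
The only common ancestor is 49f5b4f, so it is the merge base.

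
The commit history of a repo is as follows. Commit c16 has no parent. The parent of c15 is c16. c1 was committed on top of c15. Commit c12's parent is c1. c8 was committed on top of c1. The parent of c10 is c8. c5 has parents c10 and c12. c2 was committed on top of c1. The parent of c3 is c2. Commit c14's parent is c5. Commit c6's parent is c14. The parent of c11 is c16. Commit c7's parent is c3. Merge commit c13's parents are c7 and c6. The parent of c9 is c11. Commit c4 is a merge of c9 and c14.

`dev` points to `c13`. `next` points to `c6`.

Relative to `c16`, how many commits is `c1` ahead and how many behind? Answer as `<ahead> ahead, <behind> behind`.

2 ahead, 0 behind

Reachable from c1: {c1, c15, c16}.
Reachable from c16: {c16}.
Only in c1's history (ahead): {c1, c15} — 2.
Only in c16's history (behind): {} — 0.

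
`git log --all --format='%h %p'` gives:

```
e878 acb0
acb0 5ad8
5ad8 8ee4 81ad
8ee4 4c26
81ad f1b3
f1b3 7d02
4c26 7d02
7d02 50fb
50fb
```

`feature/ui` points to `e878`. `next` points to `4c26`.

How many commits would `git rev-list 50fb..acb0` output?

Reachable from acb0: {4c26, 50fb, 5ad8, 7d02, 81ad, 8ee4, acb0, f1b3}.
Reachable from 50fb: {50fb}.
In acb0's history but not 50fb's: {4c26, 5ad8, 7d02, 81ad, 8ee4, acb0, f1b3} — 7 commits.

7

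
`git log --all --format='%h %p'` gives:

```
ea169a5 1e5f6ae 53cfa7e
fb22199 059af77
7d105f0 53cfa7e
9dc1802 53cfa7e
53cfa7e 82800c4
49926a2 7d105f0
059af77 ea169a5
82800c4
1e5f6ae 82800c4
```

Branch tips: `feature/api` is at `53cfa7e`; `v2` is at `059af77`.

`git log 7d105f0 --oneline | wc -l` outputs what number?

3

Walking parent pointers from 7d105f0: reachable set = {53cfa7e, 7d105f0, 82800c4}.
That is 3 commits.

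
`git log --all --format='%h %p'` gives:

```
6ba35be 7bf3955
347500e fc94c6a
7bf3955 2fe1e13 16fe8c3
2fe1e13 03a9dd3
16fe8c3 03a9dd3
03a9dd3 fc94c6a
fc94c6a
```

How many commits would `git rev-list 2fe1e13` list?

3

Walking parent pointers from 2fe1e13: reachable set = {03a9dd3, 2fe1e13, fc94c6a}.
That is 3 commits.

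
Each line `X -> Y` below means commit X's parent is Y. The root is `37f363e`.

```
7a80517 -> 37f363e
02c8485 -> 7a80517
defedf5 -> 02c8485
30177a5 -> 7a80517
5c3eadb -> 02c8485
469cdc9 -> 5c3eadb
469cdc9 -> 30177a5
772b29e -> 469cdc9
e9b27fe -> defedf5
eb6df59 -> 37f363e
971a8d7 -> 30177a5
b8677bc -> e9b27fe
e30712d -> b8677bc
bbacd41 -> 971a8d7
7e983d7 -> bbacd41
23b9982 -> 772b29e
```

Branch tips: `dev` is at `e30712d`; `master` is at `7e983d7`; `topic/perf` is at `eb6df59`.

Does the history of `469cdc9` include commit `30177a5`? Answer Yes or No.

Ancestors of 469cdc9 (commits reachable by following parents): {02c8485, 30177a5, 37f363e, 469cdc9, 5c3eadb, 7a80517}.
30177a5 is in that set, so it is an ancestor of 469cdc9.

Yes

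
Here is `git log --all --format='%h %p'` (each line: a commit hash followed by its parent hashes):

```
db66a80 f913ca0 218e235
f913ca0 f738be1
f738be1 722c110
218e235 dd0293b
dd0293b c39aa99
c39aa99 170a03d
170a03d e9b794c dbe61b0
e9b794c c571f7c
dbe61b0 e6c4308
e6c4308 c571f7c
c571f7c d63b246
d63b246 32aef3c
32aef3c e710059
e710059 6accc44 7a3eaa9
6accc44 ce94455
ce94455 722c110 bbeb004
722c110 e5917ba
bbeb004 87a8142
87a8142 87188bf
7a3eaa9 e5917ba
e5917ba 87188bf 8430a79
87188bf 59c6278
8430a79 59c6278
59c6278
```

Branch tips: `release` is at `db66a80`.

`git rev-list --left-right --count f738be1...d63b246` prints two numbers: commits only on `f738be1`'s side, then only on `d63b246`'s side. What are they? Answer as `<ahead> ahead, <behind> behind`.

1 ahead, 8 behind

Reachable from f738be1: {59c6278, 722c110, 8430a79, 87188bf, e5917ba, f738be1}.
Reachable from d63b246: {32aef3c, 59c6278, 6accc44, 722c110, 7a3eaa9, 8430a79, 87188bf, 87a8142, bbeb004, ce94455, d63b246, e5917ba, e710059}.
Only in f738be1's history (ahead): {f738be1} — 1.
Only in d63b246's history (behind): {32aef3c, 6accc44, 7a3eaa9, 87a8142, bbeb004, ce94455, d63b246, e710059} — 8.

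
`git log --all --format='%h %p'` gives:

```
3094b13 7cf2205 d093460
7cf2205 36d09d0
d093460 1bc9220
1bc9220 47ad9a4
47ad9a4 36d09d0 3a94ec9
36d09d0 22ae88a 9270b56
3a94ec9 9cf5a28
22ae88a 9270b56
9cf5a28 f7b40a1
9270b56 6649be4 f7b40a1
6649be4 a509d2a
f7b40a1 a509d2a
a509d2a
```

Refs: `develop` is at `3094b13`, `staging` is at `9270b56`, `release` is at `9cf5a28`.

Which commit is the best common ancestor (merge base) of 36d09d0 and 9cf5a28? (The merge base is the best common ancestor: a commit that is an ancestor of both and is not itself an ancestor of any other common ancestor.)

f7b40a1

Ancestors of 36d09d0: {22ae88a, 36d09d0, 6649be4, 9270b56, a509d2a, f7b40a1}.
Ancestors of 9cf5a28: {9cf5a28, a509d2a, f7b40a1}.
Common ancestors: {a509d2a, f7b40a1}.
Among these, f7b40a1 is not an ancestor of any other common ancestor — it is the merge base.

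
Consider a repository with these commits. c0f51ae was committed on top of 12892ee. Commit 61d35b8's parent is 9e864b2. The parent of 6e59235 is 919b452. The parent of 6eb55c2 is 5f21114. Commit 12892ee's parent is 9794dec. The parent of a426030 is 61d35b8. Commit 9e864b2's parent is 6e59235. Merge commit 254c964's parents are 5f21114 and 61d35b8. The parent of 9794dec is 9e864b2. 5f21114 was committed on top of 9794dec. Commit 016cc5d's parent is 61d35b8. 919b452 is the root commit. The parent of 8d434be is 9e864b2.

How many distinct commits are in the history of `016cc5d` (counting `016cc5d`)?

5

Walking parent pointers from 016cc5d: reachable set = {016cc5d, 61d35b8, 6e59235, 919b452, 9e864b2}.
That is 5 commits.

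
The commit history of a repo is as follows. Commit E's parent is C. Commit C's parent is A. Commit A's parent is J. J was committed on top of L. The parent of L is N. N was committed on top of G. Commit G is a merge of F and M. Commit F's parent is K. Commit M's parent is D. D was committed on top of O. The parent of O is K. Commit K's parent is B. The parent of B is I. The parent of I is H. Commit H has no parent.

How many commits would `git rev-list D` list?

Walking parent pointers from D: reachable set = {B, D, H, I, K, O}.
That is 6 commits.

6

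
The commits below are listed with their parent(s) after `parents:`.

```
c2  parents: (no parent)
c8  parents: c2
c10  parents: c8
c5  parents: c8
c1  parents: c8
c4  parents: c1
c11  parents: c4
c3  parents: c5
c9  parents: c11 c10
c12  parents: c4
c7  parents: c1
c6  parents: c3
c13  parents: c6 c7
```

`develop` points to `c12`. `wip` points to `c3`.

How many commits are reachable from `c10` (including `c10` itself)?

3

Walking parent pointers from c10: reachable set = {c10, c2, c8}.
That is 3 commits.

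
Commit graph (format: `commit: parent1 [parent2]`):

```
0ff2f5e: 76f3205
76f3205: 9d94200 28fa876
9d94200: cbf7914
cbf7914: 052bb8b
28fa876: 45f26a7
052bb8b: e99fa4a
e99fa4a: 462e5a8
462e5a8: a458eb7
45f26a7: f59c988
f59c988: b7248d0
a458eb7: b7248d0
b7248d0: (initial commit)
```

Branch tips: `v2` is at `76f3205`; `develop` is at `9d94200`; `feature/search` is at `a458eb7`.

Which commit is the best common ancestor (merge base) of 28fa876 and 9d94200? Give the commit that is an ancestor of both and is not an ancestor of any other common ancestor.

b7248d0

Ancestors of 28fa876: {28fa876, 45f26a7, b7248d0, f59c988}.
Ancestors of 9d94200: {052bb8b, 462e5a8, 9d94200, a458eb7, b7248d0, cbf7914, e99fa4a}.
Common ancestors: {b7248d0}.
The only common ancestor is b7248d0, so it is the merge base.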